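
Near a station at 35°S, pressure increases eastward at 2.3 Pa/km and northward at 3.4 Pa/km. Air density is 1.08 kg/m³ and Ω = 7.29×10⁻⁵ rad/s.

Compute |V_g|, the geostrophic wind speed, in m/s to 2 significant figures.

Coriolis parameter at 35°S:
f = 2Ω sin φ = 2 × 7.29×10⁻⁵ × sin 35° = 8.36×10⁻⁵ s⁻¹
In the Southern Hemisphere f is negative: f = −8.36×10⁻⁵ s⁻¹.
Component geostrophic relations (x east, y north):
u_g = −(1/(fρ)) ∂P/∂y,  v_g = (1/(fρ)) ∂P/∂x
u_g = −(3.4×10⁻³)/(−8.36×10⁻⁵ × 1.08) = 37.6 m/s;  v_g = (2.3×10⁻³)/(−8.36×10⁻⁵ × 1.08) = −25.5 m/s
|V_g| = √(u_g² + v_g²) = 45.4 m/s

45 m/s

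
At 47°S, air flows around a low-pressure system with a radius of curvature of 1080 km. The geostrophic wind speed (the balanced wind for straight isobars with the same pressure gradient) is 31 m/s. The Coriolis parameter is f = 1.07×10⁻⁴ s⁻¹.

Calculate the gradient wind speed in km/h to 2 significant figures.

Around a low, centrifugal force acts outward with Coriolis, so pressure-gradient force balances both:
(1/ρ)|∂P/∂n| = fV + V²/R  →  V² + fR·V − fR·V_g = 0
With fR = 1.07×10⁻⁴ × 1080×10³ m = 116 m/s:
V = [−fR + √((fR)² + 4 fR V_g)]/2 = [−116 + √(116² + 4×116×31)]/2 = 25.4 m/s
Subgeostrophic (V < V_g = 31 m/s), as expected around a low.
Converting: 25.4 m/s × 3.6 = 91 km/h

91 km/h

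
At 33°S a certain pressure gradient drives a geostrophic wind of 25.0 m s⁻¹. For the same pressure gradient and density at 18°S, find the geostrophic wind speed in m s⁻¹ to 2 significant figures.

With the same pressure gradient and density, V_g ∝ 1/f ∝ 1/sin φ.
V₂ = V₁ · sin φ₁ / sin φ₂ = 25.0 × sin 33° / sin 18°
V₂ = 25.0 × 0.5446/0.3090 = 44 m s⁻¹

44 m s⁻¹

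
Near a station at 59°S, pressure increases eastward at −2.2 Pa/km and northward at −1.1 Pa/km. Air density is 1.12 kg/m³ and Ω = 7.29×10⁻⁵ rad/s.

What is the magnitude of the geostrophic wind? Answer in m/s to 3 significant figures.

Coriolis parameter at 59°S:
f = 2Ω sin φ = 2 × 7.29×10⁻⁵ × sin 59° = 1.25×10⁻⁴ s⁻¹
In the Southern Hemisphere f is negative: f = −1.25×10⁻⁴ s⁻¹.
Component geostrophic relations (x east, y north):
u_g = −(1/(fρ)) ∂P/∂y,  v_g = (1/(fρ)) ∂P/∂x
u_g = −(−1.1×10⁻³)/(−1.25×10⁻⁴ × 1.12) = −7.86 m/s;  v_g = (−2.2×10⁻³)/(−1.25×10⁻⁴ × 1.12) = 15.7 m/s
|V_g| = √(u_g² + v_g²) = 17.6 m/s

17.6 m/s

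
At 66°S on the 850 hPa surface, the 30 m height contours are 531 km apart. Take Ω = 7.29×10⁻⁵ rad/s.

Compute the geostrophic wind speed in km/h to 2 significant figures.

15 km/h

Coriolis parameter at 66°S:
f = 2Ω sin φ = 2 × 7.29×10⁻⁵ × sin 66° = 1.33×10⁻⁴ s⁻¹
Height gradient: |∂Z/∂n| = 30 m / 531000 m = 5.65×10⁻⁵
On a pressure surface, geostrophic balance gives V_g = (g/f)|∂Z/∂n|:
V_g = 9.81 × 5.65×10⁻⁵ / 1.33×10⁻⁴ = 4.16 m/s
Converting: 4.16 m/s × 3.6 = 15 km/h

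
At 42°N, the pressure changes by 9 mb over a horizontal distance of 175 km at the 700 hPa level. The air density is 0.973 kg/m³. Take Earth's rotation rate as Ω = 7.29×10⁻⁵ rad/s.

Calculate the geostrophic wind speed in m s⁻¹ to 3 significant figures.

Coriolis parameter at 42°N:
f = 2Ω sin φ = 2 × 7.29×10⁻⁵ × sin 42° = 9.76×10⁻⁵ s⁻¹
Pressure gradient: |∂P/∂n| = 900 Pa / 175000 m = 5.14×10⁻³ Pa/m
Geostrophic balance (pressure-gradient force = Coriolis force):
V_g = (1/(fρ)) |∂P/∂n| = 5.14×10⁻³ / (9.76×10⁻⁵ × 0.973) = 54.2 m/s

54.2 m s⁻¹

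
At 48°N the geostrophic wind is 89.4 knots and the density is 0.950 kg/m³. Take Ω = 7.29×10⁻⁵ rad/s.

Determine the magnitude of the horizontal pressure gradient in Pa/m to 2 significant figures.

4.7×10⁻³ Pa/m

Coriolis parameter at 48°N:
f = 2Ω sin φ = 2 × 7.29×10⁻⁵ × sin 48° = 1.08×10⁻⁴ s⁻¹
Wind speed in SI: 89.4 knots = 46.0 m/s
Geostrophic balance rearranged: |∂P/∂n| = f ρ V_g
|∂P/∂n| = 1.08×10⁻⁴ × 0.950 × 46.0 = 4.73×10⁻³ Pa/m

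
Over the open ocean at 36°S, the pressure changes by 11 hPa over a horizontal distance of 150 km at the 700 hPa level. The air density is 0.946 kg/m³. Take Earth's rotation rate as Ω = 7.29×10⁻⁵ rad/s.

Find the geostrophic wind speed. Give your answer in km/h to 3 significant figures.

Coriolis parameter at 36°S:
f = 2Ω sin φ = 2 × 7.29×10⁻⁵ × sin 36° = 8.57×10⁻⁵ s⁻¹
Pressure gradient: |∂P/∂n| = 1100 Pa / 150000 m = 7.33×10⁻³ Pa/m
Geostrophic balance (pressure-gradient force = Coriolis force):
V_g = (1/(fρ)) |∂P/∂n| = 7.33×10⁻³ / (8.57×10⁻⁵ × 0.946) = 90.5 m/s
Converting: 90.5 m/s × 3.6 = 326 km/h

326 km/h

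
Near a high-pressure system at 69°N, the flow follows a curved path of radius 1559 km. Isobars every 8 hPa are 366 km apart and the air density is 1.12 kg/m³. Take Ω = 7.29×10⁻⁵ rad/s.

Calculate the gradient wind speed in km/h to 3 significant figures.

Coriolis parameter at 69°N:
f = 2Ω sin φ = 2 × 7.29×10⁻⁵ × sin 69° = 1.36×10⁻⁴ s⁻¹
Pressure gradient: |∂P/∂n| = 800 Pa / 366000 m = 2.19×10⁻³ Pa/m
Geostrophic speed: V_g = |∂P/∂n|/(fρ) = 2.19×10⁻³/(1.36×10⁻⁴ × 1.12) = 14.3 m/s
Around a high, pressure-gradient force acts outward with centrifugal, so Coriolis balances both:
fV = (1/ρ)|∂P/∂n| + V²/R  →  V² − fR·V + fR·V_g = 0
With fR = 1.36×10⁻⁴ × 1559×10³ m = 212 m/s:
V = [fR − √((fR)² − 4 fR V_g)]/2 = [212 − √(212² − 4×212×14.3)]/2 = 15.5 m/s
Supergeostrophic (V > V_g = 14.3 m/s), as expected around a high.
Converting: 15.5 m/s × 3.6 = 55.7 km/h

55.7 km/h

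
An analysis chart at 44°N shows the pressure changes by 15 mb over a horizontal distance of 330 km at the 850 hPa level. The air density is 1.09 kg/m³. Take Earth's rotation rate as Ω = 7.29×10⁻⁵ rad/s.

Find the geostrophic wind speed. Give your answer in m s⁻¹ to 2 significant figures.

41 m s⁻¹

Coriolis parameter at 44°N:
f = 2Ω sin φ = 2 × 7.29×10⁻⁵ × sin 44° = 1.01×10⁻⁴ s⁻¹
Pressure gradient: |∂P/∂n| = 1500 Pa / 330000 m = 4.55×10⁻³ Pa/m
Geostrophic balance (pressure-gradient force = Coriolis force):
V_g = (1/(fρ)) |∂P/∂n| = 4.55×10⁻³ / (1.01×10⁻⁴ × 1.09) = 41.2 m/s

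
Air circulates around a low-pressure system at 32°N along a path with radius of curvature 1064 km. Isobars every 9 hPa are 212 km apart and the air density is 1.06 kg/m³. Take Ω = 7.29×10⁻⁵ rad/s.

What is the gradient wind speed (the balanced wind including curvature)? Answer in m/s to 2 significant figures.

Coriolis parameter at 32°N:
f = 2Ω sin φ = 2 × 7.29×10⁻⁵ × sin 32° = 7.73×10⁻⁵ s⁻¹
Pressure gradient: |∂P/∂n| = 900 Pa / 212000 m = 4.25×10⁻³ Pa/m
Geostrophic speed: V_g = |∂P/∂n|/(fρ) = 4.25×10⁻³/(7.73×10⁻⁵ × 1.06) = 51.8 m/s
Around a low, centrifugal force acts outward with Coriolis, so pressure-gradient force balances both:
(1/ρ)|∂P/∂n| = fV + V²/R  →  V² + fR·V − fR·V_g = 0
With fR = 7.73×10⁻⁵ × 1064×10³ m = 82.2 m/s:
V = [−fR + √((fR)² + 4 fR V_g)]/2 = [−82.2 + √(82.2² + 4×82.2×51.8)]/2 = 36 m/s
Subgeostrophic (V < V_g = 51.8 m/s), as expected around a low.

36 m/s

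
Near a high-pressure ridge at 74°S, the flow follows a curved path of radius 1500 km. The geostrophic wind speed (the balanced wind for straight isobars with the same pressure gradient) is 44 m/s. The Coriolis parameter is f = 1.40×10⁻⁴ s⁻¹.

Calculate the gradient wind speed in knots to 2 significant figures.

120 knots

Around a high, pressure-gradient force acts outward with centrifugal, so Coriolis balances both:
fV = (1/ρ)|∂P/∂n| + V²/R  →  V² − fR·V + fR·V_g = 0
With fR = 1.40×10⁻⁴ × 1500×10³ m = 210 m/s:
V = [fR − √((fR)² − 4 fR V_g)]/2 = [210 − √(210² − 4×210×44)]/2 = 62.8 m/s
Supergeostrophic (V > V_g = 44 m/s), as expected around a high.
Converting: 62.8 m/s × 1.944 = 120 knots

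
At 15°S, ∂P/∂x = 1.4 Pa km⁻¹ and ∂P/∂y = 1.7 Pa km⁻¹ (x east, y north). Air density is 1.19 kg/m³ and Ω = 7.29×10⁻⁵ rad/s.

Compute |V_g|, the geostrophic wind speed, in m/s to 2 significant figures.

Coriolis parameter at 15°S:
f = 2Ω sin φ = 2 × 7.29×10⁻⁵ × sin 15° = 3.77×10⁻⁵ s⁻¹
In the Southern Hemisphere f is negative: f = −3.77×10⁻⁵ s⁻¹.
Component geostrophic relations (x east, y north):
u_g = −(1/(fρ)) ∂P/∂y,  v_g = (1/(fρ)) ∂P/∂x
u_g = −(1.7×10⁻³)/(−3.77×10⁻⁵ × 1.19) = 37.9 m/s;  v_g = (1.4×10⁻³)/(−3.77×10⁻⁵ × 1.19) = −31.2 m/s
|V_g| = √(u_g² + v_g²) = 49.0 m/s

49 m/s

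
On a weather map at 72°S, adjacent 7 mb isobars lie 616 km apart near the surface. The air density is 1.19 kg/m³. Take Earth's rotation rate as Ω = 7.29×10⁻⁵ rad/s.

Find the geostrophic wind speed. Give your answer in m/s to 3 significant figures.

6.89 m/s

Coriolis parameter at 72°S:
f = 2Ω sin φ = 2 × 7.29×10⁻⁵ × sin 72° = 1.39×10⁻⁴ s⁻¹
Pressure gradient: |∂P/∂n| = 700 Pa / 616000 m = 1.14×10⁻³ Pa/m
Geostrophic balance (pressure-gradient force = Coriolis force):
V_g = (1/(fρ)) |∂P/∂n| = 1.14×10⁻³ / (1.39×10⁻⁴ × 1.19) = 6.89 m/s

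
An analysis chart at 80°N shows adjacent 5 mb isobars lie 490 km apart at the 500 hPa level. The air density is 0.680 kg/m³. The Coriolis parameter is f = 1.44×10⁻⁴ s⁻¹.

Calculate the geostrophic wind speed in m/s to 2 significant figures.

10 m/s

Pressure gradient: |∂P/∂n| = 500 Pa / 490000 m = 1.02×10⁻³ Pa/m
Geostrophic balance (pressure-gradient force = Coriolis force):
V_g = (1/(fρ)) |∂P/∂n| = 1.02×10⁻³ / (1.44×10⁻⁴ × 0.680) = 10.4 m/s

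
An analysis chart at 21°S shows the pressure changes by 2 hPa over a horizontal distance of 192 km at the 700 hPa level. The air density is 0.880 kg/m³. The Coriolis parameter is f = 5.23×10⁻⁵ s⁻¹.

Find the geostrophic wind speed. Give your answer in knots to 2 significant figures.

Pressure gradient: |∂P/∂n| = 200 Pa / 192000 m = 1.04×10⁻³ Pa/m
Geostrophic balance (pressure-gradient force = Coriolis force):
V_g = (1/(fρ)) |∂P/∂n| = 1.04×10⁻³ / (5.23×10⁻⁵ × 0.880) = 22.6 m/s
Converting: 22.6 m/s × 1.944 = 44 knots

44 knots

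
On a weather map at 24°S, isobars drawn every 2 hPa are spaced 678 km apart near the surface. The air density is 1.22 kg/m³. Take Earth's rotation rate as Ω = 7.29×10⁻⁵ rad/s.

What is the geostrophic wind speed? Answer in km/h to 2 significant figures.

15 km/h

Coriolis parameter at 24°S:
f = 2Ω sin φ = 2 × 7.29×10⁻⁵ × sin 24° = 5.93×10⁻⁵ s⁻¹
Pressure gradient: |∂P/∂n| = 200 Pa / 678000 m = 2.95×10⁻⁴ Pa/m
Geostrophic balance (pressure-gradient force = Coriolis force):
V_g = (1/(fρ)) |∂P/∂n| = 2.95×10⁻⁴ / (5.93×10⁻⁵ × 1.22) = 4.08 m/s
Converting: 4.08 m/s × 3.6 = 15 km/h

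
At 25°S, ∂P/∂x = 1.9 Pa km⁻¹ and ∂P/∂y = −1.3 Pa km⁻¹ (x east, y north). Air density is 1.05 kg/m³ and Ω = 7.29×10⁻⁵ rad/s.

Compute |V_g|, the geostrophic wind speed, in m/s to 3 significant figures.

35.6 m/s

Coriolis parameter at 25°S:
f = 2Ω sin φ = 2 × 7.29×10⁻⁵ × sin 25° = 6.16×10⁻⁵ s⁻¹
In the Southern Hemisphere f is negative: f = −6.16×10⁻⁵ s⁻¹.
Component geostrophic relations (x east, y north):
u_g = −(1/(fρ)) ∂P/∂y,  v_g = (1/(fρ)) ∂P/∂x
u_g = −(−1.3×10⁻³)/(−6.16×10⁻⁵ × 1.05) = −20.1 m/s;  v_g = (1.9×10⁻³)/(−6.16×10⁻⁵ × 1.05) = −29.4 m/s
|V_g| = √(u_g² + v_g²) = 35.6 m/s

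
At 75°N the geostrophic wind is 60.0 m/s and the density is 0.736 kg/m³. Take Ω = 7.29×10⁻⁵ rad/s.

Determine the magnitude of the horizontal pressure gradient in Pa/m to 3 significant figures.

Coriolis parameter at 75°N:
f = 2Ω sin φ = 2 × 7.29×10⁻⁵ × sin 75° = 1.41×10⁻⁴ s⁻¹
Geostrophic balance rearranged: |∂P/∂n| = f ρ V_g
|∂P/∂n| = 1.41×10⁻⁴ × 0.736 × 60.0 = 6.22×10⁻³ Pa/m

6.22×10⁻³ Pa/m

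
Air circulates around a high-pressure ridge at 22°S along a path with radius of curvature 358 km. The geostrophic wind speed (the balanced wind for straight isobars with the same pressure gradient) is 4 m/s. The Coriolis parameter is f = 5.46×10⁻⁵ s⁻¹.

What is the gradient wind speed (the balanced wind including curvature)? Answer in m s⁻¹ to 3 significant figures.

5.61 m s⁻¹

Around a high, pressure-gradient force acts outward with centrifugal, so Coriolis balances both:
fV = (1/ρ)|∂P/∂n| + V²/R  →  V² − fR·V + fR·V_g = 0
With fR = 5.46×10⁻⁵ × 358×10³ m = 19.5 m/s:
V = [fR − √((fR)² − 4 fR V_g)]/2 = [19.5 − √(19.5² − 4×19.5×4)]/2 = 5.61 m/s
Supergeostrophic (V > V_g = 4 m/s), as expected around a high.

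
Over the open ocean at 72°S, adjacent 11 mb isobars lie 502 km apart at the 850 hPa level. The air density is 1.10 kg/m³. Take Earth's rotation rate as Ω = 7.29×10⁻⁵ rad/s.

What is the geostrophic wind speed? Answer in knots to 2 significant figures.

Coriolis parameter at 72°S:
f = 2Ω sin φ = 2 × 7.29×10⁻⁵ × sin 72° = 1.39×10⁻⁴ s⁻¹
Pressure gradient: |∂P/∂n| = 1100 Pa / 502000 m = 2.19×10⁻³ Pa/m
Geostrophic balance (pressure-gradient force = Coriolis force):
V_g = (1/(fρ)) |∂P/∂n| = 2.19×10⁻³ / (1.39×10⁻⁴ × 1.10) = 14.4 m/s
Converting: 14.4 m/s × 1.944 = 28 knots

28 knots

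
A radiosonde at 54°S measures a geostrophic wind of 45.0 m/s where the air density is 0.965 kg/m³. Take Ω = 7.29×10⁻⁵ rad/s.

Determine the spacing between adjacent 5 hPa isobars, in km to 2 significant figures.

Coriolis parameter at 54°S:
f = 2Ω sin φ = 2 × 7.29×10⁻⁵ × sin 54° = 1.18×10⁻⁴ s⁻¹
Geostrophic balance rearranged: |∂P/∂n| = f ρ V_g
|∂P/∂n| = 1.18×10⁻⁴ × 0.965 × 45.0 = 5.12×10⁻³ Pa/m
Isobar spacing: Δn = ΔP/|∂P/∂n| = 500 Pa / 5.12×10⁻³ Pa/m = 97615 m ≈ 98 km

98 km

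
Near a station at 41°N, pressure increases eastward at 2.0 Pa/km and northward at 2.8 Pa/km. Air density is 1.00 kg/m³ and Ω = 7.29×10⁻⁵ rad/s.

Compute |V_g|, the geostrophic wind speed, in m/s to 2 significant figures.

36 m/s

Coriolis parameter at 41°N:
f = 2Ω sin φ = 2 × 7.29×10⁻⁵ × sin 41° = 9.57×10⁻⁵ s⁻¹
Component geostrophic relations (x east, y north):
u_g = −(1/(fρ)) ∂P/∂y,  v_g = (1/(fρ)) ∂P/∂x
u_g = −(2.8×10⁻³)/(9.57×10⁻⁵ × 1.00) = −29.3 m/s;  v_g = (2.0×10⁻³)/(9.57×10⁻⁵ × 1.00) = 20.9 m/s
|V_g| = √(u_g² + v_g²) = 36.0 m/s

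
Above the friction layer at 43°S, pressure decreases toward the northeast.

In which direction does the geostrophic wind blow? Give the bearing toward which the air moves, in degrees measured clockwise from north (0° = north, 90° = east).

315°

The pressure-gradient force points toward the northeast (bearing 045°).
Geostrophic balance: in the Southern Hemisphere the Coriolis force deflects motion to the left, so the geostrophic wind blows 90° to the left of the pressure-gradient force (low pressure on the right).
Rotating 045° by 90° counterclockwise gives 315° — the wind blows toward the northwest.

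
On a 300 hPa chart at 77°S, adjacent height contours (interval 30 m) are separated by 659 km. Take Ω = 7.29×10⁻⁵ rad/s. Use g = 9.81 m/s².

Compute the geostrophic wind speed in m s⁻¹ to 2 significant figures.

3.1 m s⁻¹

Coriolis parameter at 77°S:
f = 2Ω sin φ = 2 × 7.29×10⁻⁵ × sin 77° = 1.42×10⁻⁴ s⁻¹
Height gradient: |∂Z/∂n| = 30 m / 659000 m = 4.55×10⁻⁵
On a pressure surface, geostrophic balance gives V_g = (g/f)|∂Z/∂n|:
V_g = 9.81 × 4.55×10⁻⁵ / 1.42×10⁻⁴ = 3.14 m/s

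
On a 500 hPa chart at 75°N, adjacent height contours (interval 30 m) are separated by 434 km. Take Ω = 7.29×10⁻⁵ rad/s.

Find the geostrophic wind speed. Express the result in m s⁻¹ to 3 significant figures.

Coriolis parameter at 75°N:
f = 2Ω sin φ = 2 × 7.29×10⁻⁵ × sin 75° = 1.41×10⁻⁴ s⁻¹
Height gradient: |∂Z/∂n| = 30 m / 434000 m = 6.91×10⁻⁵
On a pressure surface, geostrophic balance gives V_g = (g/f)|∂Z/∂n|:
V_g = 9.81 × 6.91×10⁻⁵ / 1.41×10⁻⁴ = 4.82 m/s

4.82 m s⁻¹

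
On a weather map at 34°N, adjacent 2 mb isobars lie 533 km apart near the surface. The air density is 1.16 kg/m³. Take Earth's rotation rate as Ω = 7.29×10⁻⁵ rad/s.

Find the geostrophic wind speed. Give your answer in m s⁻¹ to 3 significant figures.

Coriolis parameter at 34°N:
f = 2Ω sin φ = 2 × 7.29×10⁻⁵ × sin 34° = 8.15×10⁻⁵ s⁻¹
Pressure gradient: |∂P/∂n| = 200 Pa / 533000 m = 3.75×10⁻⁴ Pa/m
Geostrophic balance (pressure-gradient force = Coriolis force):
V_g = (1/(fρ)) |∂P/∂n| = 3.75×10⁻⁴ / (8.15×10⁻⁵ × 1.16) = 3.97 m/s

3.97 m s⁻¹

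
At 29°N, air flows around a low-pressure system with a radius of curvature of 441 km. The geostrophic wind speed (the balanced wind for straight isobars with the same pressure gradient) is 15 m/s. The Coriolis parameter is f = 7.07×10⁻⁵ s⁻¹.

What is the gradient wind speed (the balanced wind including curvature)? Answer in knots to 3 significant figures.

Around a low, centrifugal force acts outward with Coriolis, so pressure-gradient force balances both:
(1/ρ)|∂P/∂n| = fV + V²/R  →  V² + fR·V − fR·V_g = 0
With fR = 7.07×10⁻⁵ × 441×10³ m = 31.2 m/s:
V = [−fR + √((fR)² + 4 fR V_g)]/2 = [−31.2 + √(31.2² + 4×31.2×15)]/2 = 11.1 m/s
Subgeostrophic (V < V_g = 15 m/s), as expected around a low.
Converting: 11.1 m/s × 1.944 = 21.5 knots

21.5 knots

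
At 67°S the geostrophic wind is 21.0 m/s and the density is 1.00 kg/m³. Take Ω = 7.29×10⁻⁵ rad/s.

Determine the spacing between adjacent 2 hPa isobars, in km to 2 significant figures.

Coriolis parameter at 67°S:
f = 2Ω sin φ = 2 × 7.29×10⁻⁵ × sin 67° = 1.34×10⁻⁴ s⁻¹
Geostrophic balance rearranged: |∂P/∂n| = f ρ V_g
|∂P/∂n| = 1.34×10⁻⁴ × 1.00 × 21.0 = 2.82×10⁻³ Pa/m
Isobar spacing: Δn = ΔP/|∂P/∂n| = 200 Pa / 2.82×10⁻³ Pa/m = 70962 m ≈ 71 km

71 km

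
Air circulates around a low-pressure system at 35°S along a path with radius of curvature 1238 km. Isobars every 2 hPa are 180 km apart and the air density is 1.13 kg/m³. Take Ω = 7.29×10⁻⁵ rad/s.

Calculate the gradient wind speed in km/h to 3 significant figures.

38.4 km/h

Coriolis parameter at 35°S:
f = 2Ω sin φ = 2 × 7.29×10⁻⁵ × sin 35° = 8.36×10⁻⁵ s⁻¹
Pressure gradient: |∂P/∂n| = 200 Pa / 180000 m = 1.11×10⁻³ Pa/m
Geostrophic speed: V_g = |∂P/∂n|/(fρ) = 1.11×10⁻³/(8.36×10⁻⁵ × 1.13) = 11.8 m/s
Around a low, centrifugal force acts outward with Coriolis, so pressure-gradient force balances both:
(1/ρ)|∂P/∂n| = fV + V²/R  →  V² + fR·V − fR·V_g = 0
With fR = 8.36×10⁻⁵ × 1238×10³ m = 104 m/s:
V = [−fR + √((fR)² + 4 fR V_g)]/2 = [−104 + √(104² + 4×104×11.8)]/2 = 10.7 m/s
Subgeostrophic (V < V_g = 11.8 m/s), as expected around a low.
Converting: 10.7 m/s × 3.6 = 38.4 km/h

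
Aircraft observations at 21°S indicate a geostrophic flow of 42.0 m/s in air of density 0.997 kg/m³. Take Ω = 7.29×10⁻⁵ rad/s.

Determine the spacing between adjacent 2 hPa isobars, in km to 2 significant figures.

91 km

Coriolis parameter at 21°S:
f = 2Ω sin φ = 2 × 7.29×10⁻⁵ × sin 21° = 5.23×10⁻⁵ s⁻¹
Geostrophic balance rearranged: |∂P/∂n| = f ρ V_g
|∂P/∂n| = 5.23×10⁻⁵ × 0.997 × 42.0 = 2.19×10⁻³ Pa/m
Isobar spacing: Δn = ΔP/|∂P/∂n| = 200 Pa / 2.19×10⁻³ Pa/m = 91411 m ≈ 91 km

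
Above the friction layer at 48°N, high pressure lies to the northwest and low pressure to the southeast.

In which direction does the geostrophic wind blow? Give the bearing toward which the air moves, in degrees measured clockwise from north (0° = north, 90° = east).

The pressure-gradient force points toward the southeast (bearing 135°).
Geostrophic balance: in the Northern Hemisphere the Coriolis force deflects motion to the right, so the geostrophic wind blows 90° to the right of the pressure-gradient force (low pressure on the left).
Rotating 135° by 90° clockwise gives 225° — the wind blows toward the southwest.

225°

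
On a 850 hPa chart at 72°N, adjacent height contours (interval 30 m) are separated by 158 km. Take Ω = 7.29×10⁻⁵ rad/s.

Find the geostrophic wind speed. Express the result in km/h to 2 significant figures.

48 km/h

Coriolis parameter at 72°N:
f = 2Ω sin φ = 2 × 7.29×10⁻⁵ × sin 72° = 1.39×10⁻⁴ s⁻¹
Height gradient: |∂Z/∂n| = 30 m / 158000 m = 1.90×10⁻⁴
On a pressure surface, geostrophic balance gives V_g = (g/f)|∂Z/∂n|:
V_g = 9.81 × 1.90×10⁻⁴ / 1.39×10⁻⁴ = 13.4 m/s
Converting: 13.4 m/s × 3.6 = 48 km/h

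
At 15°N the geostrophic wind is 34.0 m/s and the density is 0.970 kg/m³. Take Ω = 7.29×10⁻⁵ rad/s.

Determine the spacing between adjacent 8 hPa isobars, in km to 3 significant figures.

643 km

Coriolis parameter at 15°N:
f = 2Ω sin φ = 2 × 7.29×10⁻⁵ × sin 15° = 3.77×10⁻⁵ s⁻¹
Geostrophic balance rearranged: |∂P/∂n| = f ρ V_g
|∂P/∂n| = 3.77×10⁻⁵ × 0.970 × 34.0 = 1.24×10⁻³ Pa/m
Isobar spacing: Δn = ΔP/|∂P/∂n| = 800 Pa / 1.24×10⁻³ Pa/m = 642814 m ≈ 643 km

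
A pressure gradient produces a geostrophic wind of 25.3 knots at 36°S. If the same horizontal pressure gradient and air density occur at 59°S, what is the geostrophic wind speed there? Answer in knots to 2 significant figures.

17 knots

With the same pressure gradient and density, V_g ∝ 1/f ∝ 1/sin φ.
V₂ = V₁ · sin φ₁ / sin φ₂ = 25.3 × sin 36° / sin 59°
V₂ = 25.3 × 0.5878/0.8572 = 17 knots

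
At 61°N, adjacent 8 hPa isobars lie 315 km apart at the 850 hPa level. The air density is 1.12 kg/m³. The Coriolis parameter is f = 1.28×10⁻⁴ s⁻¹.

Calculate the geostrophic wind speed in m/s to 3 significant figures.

17.7 m/s

Pressure gradient: |∂P/∂n| = 800 Pa / 315000 m = 2.54×10⁻³ Pa/m
Geostrophic balance (pressure-gradient force = Coriolis force):
V_g = (1/(fρ)) |∂P/∂n| = 2.54×10⁻³ / (1.28×10⁻⁴ × 1.12) = 17.7 m/s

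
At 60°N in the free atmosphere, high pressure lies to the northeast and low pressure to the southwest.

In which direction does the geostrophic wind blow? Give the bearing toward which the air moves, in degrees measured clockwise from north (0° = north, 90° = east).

The pressure-gradient force points toward the southwest (bearing 225°).
Geostrophic balance: in the Northern Hemisphere the Coriolis force deflects motion to the right, so the geostrophic wind blows 90° to the right of the pressure-gradient force (low pressure on the left).
Rotating 225° by 90° clockwise gives 315° — the wind blows toward the northwest.

315°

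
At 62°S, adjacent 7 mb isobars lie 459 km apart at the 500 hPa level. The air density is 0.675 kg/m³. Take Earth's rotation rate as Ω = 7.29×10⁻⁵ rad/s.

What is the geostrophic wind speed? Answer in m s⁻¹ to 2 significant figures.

Coriolis parameter at 62°S:
f = 2Ω sin φ = 2 × 7.29×10⁻⁵ × sin 62° = 1.29×10⁻⁴ s⁻¹
Pressure gradient: |∂P/∂n| = 700 Pa / 459000 m = 1.53×10⁻³ Pa/m
Geostrophic balance (pressure-gradient force = Coriolis force):
V_g = (1/(fρ)) |∂P/∂n| = 1.53×10⁻³ / (1.29×10⁻⁴ × 0.675) = 17.6 m/s

18 m s⁻¹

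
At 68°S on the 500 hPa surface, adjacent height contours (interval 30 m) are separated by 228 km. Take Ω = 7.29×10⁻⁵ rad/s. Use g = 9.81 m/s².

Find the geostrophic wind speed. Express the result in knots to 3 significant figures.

Coriolis parameter at 68°S:
f = 2Ω sin φ = 2 × 7.29×10⁻⁵ × sin 68° = 1.35×10⁻⁴ s⁻¹
Height gradient: |∂Z/∂n| = 30 m / 228000 m = 1.32×10⁻⁴
On a pressure surface, geostrophic balance gives V_g = (g/f)|∂Z/∂n|:
V_g = 9.81 × 1.32×10⁻⁴ / 1.35×10⁻⁴ = 9.55 m/s
Converting: 9.55 m/s × 1.944 = 18.6 knots

18.6 knots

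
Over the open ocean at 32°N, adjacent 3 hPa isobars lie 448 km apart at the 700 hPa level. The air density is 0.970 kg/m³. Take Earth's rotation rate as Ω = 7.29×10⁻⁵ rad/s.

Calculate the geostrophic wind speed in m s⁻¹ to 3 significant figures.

8.94 m s⁻¹

Coriolis parameter at 32°N:
f = 2Ω sin φ = 2 × 7.29×10⁻⁵ × sin 32° = 7.73×10⁻⁵ s⁻¹
Pressure gradient: |∂P/∂n| = 300 Pa / 448000 m = 6.70×10⁻⁴ Pa/m
Geostrophic balance (pressure-gradient force = Coriolis force):
V_g = (1/(fρ)) |∂P/∂n| = 6.70×10⁻⁴ / (7.73×10⁻⁵ × 0.970) = 8.94 m/s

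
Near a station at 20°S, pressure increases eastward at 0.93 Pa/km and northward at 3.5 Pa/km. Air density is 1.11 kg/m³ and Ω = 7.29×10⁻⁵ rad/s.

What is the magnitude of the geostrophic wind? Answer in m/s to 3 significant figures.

65.4 m/s

Coriolis parameter at 20°S:
f = 2Ω sin φ = 2 × 7.29×10⁻⁵ × sin 20° = 4.99×10⁻⁵ s⁻¹
In the Southern Hemisphere f is negative: f = −4.99×10⁻⁵ s⁻¹.
Component geostrophic relations (x east, y north):
u_g = −(1/(fρ)) ∂P/∂y,  v_g = (1/(fρ)) ∂P/∂x
u_g = −(3.5×10⁻³)/(−4.99×10⁻⁵ × 1.11) = 63.2 m/s;  v_g = (0.93×10⁻³)/(−4.99×10⁻⁵ × 1.11) = −16.8 m/s
|V_g| = √(u_g² + v_g²) = 65.4 m/s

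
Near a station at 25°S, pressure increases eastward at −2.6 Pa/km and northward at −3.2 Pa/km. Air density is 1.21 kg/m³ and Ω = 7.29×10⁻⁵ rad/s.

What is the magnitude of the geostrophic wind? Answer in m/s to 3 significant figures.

Coriolis parameter at 25°S:
f = 2Ω sin φ = 2 × 7.29×10⁻⁵ × sin 25° = 6.16×10⁻⁵ s⁻¹
In the Southern Hemisphere f is negative: f = −6.16×10⁻⁵ s⁻¹.
Component geostrophic relations (x east, y north):
u_g = −(1/(fρ)) ∂P/∂y,  v_g = (1/(fρ)) ∂P/∂x
u_g = −(−3.2×10⁻³)/(−6.16×10⁻⁵ × 1.21) = −42.9 m/s;  v_g = (−2.6×10⁻³)/(−6.16×10⁻⁵ × 1.21) = 34.9 m/s
|V_g| = √(u_g² + v_g²) = 55.3 m/s

55.3 m/s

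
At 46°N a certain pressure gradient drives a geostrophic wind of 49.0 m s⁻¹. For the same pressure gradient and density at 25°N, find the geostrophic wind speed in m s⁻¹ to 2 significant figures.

With the same pressure gradient and density, V_g ∝ 1/f ∝ 1/sin φ.
V₂ = V₁ · sin φ₁ / sin φ₂ = 49.0 × sin 46° / sin 25°
V₂ = 49.0 × 0.7193/0.4226 = 83 m s⁻¹

83 m s⁻¹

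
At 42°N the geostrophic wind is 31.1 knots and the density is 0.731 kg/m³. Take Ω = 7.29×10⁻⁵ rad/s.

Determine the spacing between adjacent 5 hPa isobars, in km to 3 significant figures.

Coriolis parameter at 42°N:
f = 2Ω sin φ = 2 × 7.29×10⁻⁵ × sin 42° = 9.76×10⁻⁵ s⁻¹
Wind speed in SI: 31.1 knots = 16.0 m/s
Geostrophic balance rearranged: |∂P/∂n| = f ρ V_g
|∂P/∂n| = 9.76×10⁻⁵ × 0.731 × 16.0 = 1.14×10⁻³ Pa/m
Isobar spacing: Δn = ΔP/|∂P/∂n| = 500 Pa / 1.14×10⁻³ Pa/m = 438213 m ≈ 438 km

438 km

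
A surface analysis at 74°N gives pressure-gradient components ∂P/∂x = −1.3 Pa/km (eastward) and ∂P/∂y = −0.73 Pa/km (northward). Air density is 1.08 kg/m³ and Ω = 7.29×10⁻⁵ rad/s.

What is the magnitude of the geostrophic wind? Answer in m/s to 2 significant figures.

Coriolis parameter at 74°N:
f = 2Ω sin φ = 2 × 7.29×10⁻⁵ × sin 74° = 1.40×10⁻⁴ s⁻¹
Component geostrophic relations (x east, y north):
u_g = −(1/(fρ)) ∂P/∂y,  v_g = (1/(fρ)) ∂P/∂x
u_g = −(−0.73×10⁻³)/(1.40×10⁻⁴ × 1.08) = 4.82 m/s;  v_g = (−1.3×10⁻³)/(1.40×10⁻⁴ × 1.08) = −8.59 m/s
|V_g| = √(u_g² + v_g²) = 9.85 m/s

9.9 m/s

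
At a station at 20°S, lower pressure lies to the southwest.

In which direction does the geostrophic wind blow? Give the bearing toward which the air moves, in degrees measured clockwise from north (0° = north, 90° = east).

135°

The pressure-gradient force points toward the southwest (bearing 225°).
Geostrophic balance: in the Southern Hemisphere the Coriolis force deflects motion to the left, so the geostrophic wind blows 90° to the left of the pressure-gradient force (low pressure on the right).
Rotating 225° by 90° counterclockwise gives 135° — the wind blows toward the southeast.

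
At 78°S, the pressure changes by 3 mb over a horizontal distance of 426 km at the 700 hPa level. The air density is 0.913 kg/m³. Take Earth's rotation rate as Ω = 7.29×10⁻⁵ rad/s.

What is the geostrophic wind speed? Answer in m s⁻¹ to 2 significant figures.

Coriolis parameter at 78°S:
f = 2Ω sin φ = 2 × 7.29×10⁻⁵ × sin 78° = 1.43×10⁻⁴ s⁻¹
Pressure gradient: |∂P/∂n| = 300 Pa / 426000 m = 7.04×10⁻⁴ Pa/m
Geostrophic balance (pressure-gradient force = Coriolis force):
V_g = (1/(fρ)) |∂P/∂n| = 7.04×10⁻⁴ / (1.43×10⁻⁴ × 0.913) = 5.41 m/s

5.4 m s⁻¹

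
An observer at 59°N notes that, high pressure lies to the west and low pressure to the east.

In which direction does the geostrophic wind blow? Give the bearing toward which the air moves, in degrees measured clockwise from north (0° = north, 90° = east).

The pressure-gradient force points toward the east (bearing 090°).
Geostrophic balance: in the Northern Hemisphere the Coriolis force deflects motion to the right, so the geostrophic wind blows 90° to the right of the pressure-gradient force (low pressure on the left).
Rotating 090° by 90° clockwise gives 180° — the wind blows toward the south.

180°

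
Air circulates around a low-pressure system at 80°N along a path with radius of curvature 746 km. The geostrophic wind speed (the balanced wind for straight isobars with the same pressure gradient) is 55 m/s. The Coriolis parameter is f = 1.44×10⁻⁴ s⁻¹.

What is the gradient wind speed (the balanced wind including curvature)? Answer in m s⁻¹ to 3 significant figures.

40.1 m s⁻¹

Around a low, centrifugal force acts outward with Coriolis, so pressure-gradient force balances both:
(1/ρ)|∂P/∂n| = fV + V²/R  →  V² + fR·V − fR·V_g = 0
With fR = 1.44×10⁻⁴ × 746×10³ m = 107 m/s:
V = [−fR + √((fR)² + 4 fR V_g)]/2 = [−107 + √(107² + 4×107×55)]/2 = 40.1 m/s
Subgeostrophic (V < V_g = 55 m/s), as expected around a low.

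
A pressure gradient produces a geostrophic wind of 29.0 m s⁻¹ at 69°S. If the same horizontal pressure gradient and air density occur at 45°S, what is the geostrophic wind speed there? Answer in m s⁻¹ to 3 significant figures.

38.3 m s⁻¹

With the same pressure gradient and density, V_g ∝ 1/f ∝ 1/sin φ.
V₂ = V₁ · sin φ₁ / sin φ₂ = 29.0 × sin 69° / sin 45°
V₂ = 29.0 × 0.9336/0.7071 = 38.3 m s⁻¹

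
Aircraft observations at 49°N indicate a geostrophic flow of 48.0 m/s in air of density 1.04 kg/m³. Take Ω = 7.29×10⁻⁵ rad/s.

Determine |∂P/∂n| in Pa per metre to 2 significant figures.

5.5×10⁻³ Pa/m

Coriolis parameter at 49°N:
f = 2Ω sin φ = 2 × 7.29×10⁻⁵ × sin 49° = 1.10×10⁻⁴ s⁻¹
Geostrophic balance rearranged: |∂P/∂n| = f ρ V_g
|∂P/∂n| = 1.10×10⁻⁴ × 1.04 × 48.0 = 5.49×10⁻³ Pa/m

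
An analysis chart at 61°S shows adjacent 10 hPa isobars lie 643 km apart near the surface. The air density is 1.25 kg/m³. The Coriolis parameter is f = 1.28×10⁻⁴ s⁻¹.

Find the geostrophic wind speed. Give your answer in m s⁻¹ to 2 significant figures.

Pressure gradient: |∂P/∂n| = 1000 Pa / 643000 m = 1.56×10⁻³ Pa/m
Geostrophic balance (pressure-gradient force = Coriolis force):
V_g = (1/(fρ)) |∂P/∂n| = 1.56×10⁻³ / (1.28×10⁻⁴ × 1.25) = 9.72 m/s

9.7 m s⁻¹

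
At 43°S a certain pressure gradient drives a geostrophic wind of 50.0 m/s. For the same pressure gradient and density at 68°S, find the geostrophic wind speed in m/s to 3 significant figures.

36.8 m/s

With the same pressure gradient and density, V_g ∝ 1/f ∝ 1/sin φ.
V₂ = V₁ · sin φ₁ / sin φ₂ = 50.0 × sin 43° / sin 68°
V₂ = 50.0 × 0.6820/0.9272 = 36.8 m/s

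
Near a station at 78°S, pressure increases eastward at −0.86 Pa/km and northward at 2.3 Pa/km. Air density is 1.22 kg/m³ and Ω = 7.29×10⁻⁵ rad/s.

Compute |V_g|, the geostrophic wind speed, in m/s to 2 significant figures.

14 m/s

Coriolis parameter at 78°S:
f = 2Ω sin φ = 2 × 7.29×10⁻⁵ × sin 78° = 1.43×10⁻⁴ s⁻¹
In the Southern Hemisphere f is negative: f = −1.43×10⁻⁴ s⁻¹.
Component geostrophic relations (x east, y north):
u_g = −(1/(fρ)) ∂P/∂y,  v_g = (1/(fρ)) ∂P/∂x
u_g = −(2.3×10⁻³)/(−1.43×10⁻⁴ × 1.22) = 13.2 m/s;  v_g = (−0.86×10⁻³)/(−1.43×10⁻⁴ × 1.22) = 4.94 m/s
|V_g| = √(u_g² + v_g²) = 14.1 m/s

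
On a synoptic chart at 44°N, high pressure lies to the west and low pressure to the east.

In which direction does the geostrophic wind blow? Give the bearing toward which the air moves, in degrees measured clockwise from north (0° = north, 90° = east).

The pressure-gradient force points toward the east (bearing 090°).
Geostrophic balance: in the Northern Hemisphere the Coriolis force deflects motion to the right, so the geostrophic wind blows 90° to the right of the pressure-gradient force (low pressure on the left).
Rotating 090° by 90° clockwise gives 180° — the wind blows toward the south.

180°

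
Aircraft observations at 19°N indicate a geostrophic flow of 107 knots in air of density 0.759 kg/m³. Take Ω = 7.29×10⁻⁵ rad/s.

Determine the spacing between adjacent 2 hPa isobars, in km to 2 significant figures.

Coriolis parameter at 19°N:
f = 2Ω sin φ = 2 × 7.29×10⁻⁵ × sin 19° = 4.75×10⁻⁵ s⁻¹
Wind speed in SI: 107 knots = 55.0 m/s
Geostrophic balance rearranged: |∂P/∂n| = f ρ V_g
|∂P/∂n| = 4.75×10⁻⁵ × 0.759 × 55.0 = 1.98×10⁻³ Pa/m
Isobar spacing: Δn = ΔP/|∂P/∂n| = 200 Pa / 1.98×10⁻³ Pa/m = 100848 m ≈ 100 km

100 km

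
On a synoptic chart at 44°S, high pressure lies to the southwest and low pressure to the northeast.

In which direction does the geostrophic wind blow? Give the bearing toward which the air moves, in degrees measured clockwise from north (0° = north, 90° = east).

315°

The pressure-gradient force points toward the northeast (bearing 045°).
Geostrophic balance: in the Southern Hemisphere the Coriolis force deflects motion to the left, so the geostrophic wind blows 90° to the left of the pressure-gradient force (low pressure on the right).
Rotating 045° by 90° counterclockwise gives 315° — the wind blows toward the northwest.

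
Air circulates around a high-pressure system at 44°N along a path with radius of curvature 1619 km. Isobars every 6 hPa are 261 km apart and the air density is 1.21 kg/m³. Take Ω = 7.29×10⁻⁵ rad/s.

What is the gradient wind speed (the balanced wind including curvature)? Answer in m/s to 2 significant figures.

Coriolis parameter at 44°N:
f = 2Ω sin φ = 2 × 7.29×10⁻⁵ × sin 44° = 1.01×10⁻⁴ s⁻¹
Pressure gradient: |∂P/∂n| = 600 Pa / 261000 m = 2.30×10⁻³ Pa/m
Geostrophic speed: V_g = |∂P/∂n|/(fρ) = 2.30×10⁻³/(1.01×10⁻⁴ × 1.21) = 18.8 m/s
Around a high, pressure-gradient force acts outward with centrifugal, so Coriolis balances both:
fV = (1/ρ)|∂P/∂n| + V²/R  →  V² − fR·V + fR·V_g = 0
With fR = 1.01×10⁻⁴ × 1619×10³ m = 164 m/s:
V = [fR − √((fR)² − 4 fR V_g)]/2 = [164 − √(164² − 4×164×18.8)]/2 = 21.6 m/s
Supergeostrophic (V > V_g = 18.8 m/s), as expected around a high.

22 m/s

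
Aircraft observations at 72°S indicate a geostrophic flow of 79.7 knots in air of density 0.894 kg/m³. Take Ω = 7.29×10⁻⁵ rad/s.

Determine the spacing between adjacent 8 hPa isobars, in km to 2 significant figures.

160 km

Coriolis parameter at 72°S:
f = 2Ω sin φ = 2 × 7.29×10⁻⁵ × sin 72° = 1.39×10⁻⁴ s⁻¹
Wind speed in SI: 79.7 knots = 41.0 m/s
Geostrophic balance rearranged: |∂P/∂n| = f ρ V_g
|∂P/∂n| = 1.39×10⁻⁴ × 0.894 × 41.0 = 5.08×10⁻³ Pa/m
Isobar spacing: Δn = ΔP/|∂P/∂n| = 800 Pa / 5.08×10⁻³ Pa/m = 157395 m ≈ 160 km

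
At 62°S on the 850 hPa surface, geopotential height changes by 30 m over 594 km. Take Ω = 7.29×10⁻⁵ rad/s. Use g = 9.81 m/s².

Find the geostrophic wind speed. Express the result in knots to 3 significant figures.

Coriolis parameter at 62°S:
f = 2Ω sin φ = 2 × 7.29×10⁻⁵ × sin 62° = 1.29×10⁻⁴ s⁻¹
Height gradient: |∂Z/∂n| = 30 m / 594000 m = 5.05×10⁻⁵
On a pressure surface, geostrophic balance gives V_g = (g/f)|∂Z/∂n|:
V_g = 9.81 × 5.05×10⁻⁵ / 1.29×10⁻⁴ = 3.85 m/s
Converting: 3.85 m/s × 1.944 = 7.48 knots

7.48 knots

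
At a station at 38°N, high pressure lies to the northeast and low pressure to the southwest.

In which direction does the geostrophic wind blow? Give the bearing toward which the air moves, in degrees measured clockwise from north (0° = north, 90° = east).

The pressure-gradient force points toward the southwest (bearing 225°).
Geostrophic balance: in the Northern Hemisphere the Coriolis force deflects motion to the right, so the geostrophic wind blows 90° to the right of the pressure-gradient force (low pressure on the left).
Rotating 225° by 90° clockwise gives 315° — the wind blows toward the northwest.

315°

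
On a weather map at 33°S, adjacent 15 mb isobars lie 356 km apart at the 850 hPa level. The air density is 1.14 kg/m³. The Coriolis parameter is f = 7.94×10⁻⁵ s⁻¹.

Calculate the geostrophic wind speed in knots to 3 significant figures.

90.5 knots

Pressure gradient: |∂P/∂n| = 1500 Pa / 356000 m = 4.21×10⁻³ Pa/m
Geostrophic balance (pressure-gradient force = Coriolis force):
V_g = (1/(fρ)) |∂P/∂n| = 4.21×10⁻³ / (7.94×10⁻⁵ × 1.14) = 46.5 m/s
Converting: 46.5 m/s × 1.944 = 90.5 knots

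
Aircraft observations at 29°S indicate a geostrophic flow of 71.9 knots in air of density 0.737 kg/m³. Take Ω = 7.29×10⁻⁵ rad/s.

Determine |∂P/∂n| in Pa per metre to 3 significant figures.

Coriolis parameter at 29°S:
f = 2Ω sin φ = 2 × 7.29×10⁻⁵ × sin 29° = 7.07×10⁻⁵ s⁻¹
Wind speed in SI: 71.9 knots = 37.0 m/s
Geostrophic balance rearranged: |∂P/∂n| = f ρ V_g
|∂P/∂n| = 7.07×10⁻⁵ × 0.737 × 37.0 = 1.93×10⁻³ Pa/m

1.93×10⁻³ Pa/m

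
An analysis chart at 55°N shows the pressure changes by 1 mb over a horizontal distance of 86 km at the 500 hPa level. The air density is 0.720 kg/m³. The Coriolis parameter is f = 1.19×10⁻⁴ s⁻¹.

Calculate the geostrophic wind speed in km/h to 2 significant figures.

49 km/h

Pressure gradient: |∂P/∂n| = 100 Pa / 86000 m = 1.16×10⁻³ Pa/m
Geostrophic balance (pressure-gradient force = Coriolis force):
V_g = (1/(fρ)) |∂P/∂n| = 1.16×10⁻³ / (1.19×10⁻⁴ × 0.720) = 13.6 m/s
Converting: 13.6 m/s × 3.6 = 49 km/h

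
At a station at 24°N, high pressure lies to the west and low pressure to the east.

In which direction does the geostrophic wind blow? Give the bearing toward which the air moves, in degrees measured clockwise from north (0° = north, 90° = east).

180°

The pressure-gradient force points toward the east (bearing 090°).
Geostrophic balance: in the Northern Hemisphere the Coriolis force deflects motion to the right, so the geostrophic wind blows 90° to the right of the pressure-gradient force (low pressure on the left).
Rotating 090° by 90° clockwise gives 180° — the wind blows toward the south.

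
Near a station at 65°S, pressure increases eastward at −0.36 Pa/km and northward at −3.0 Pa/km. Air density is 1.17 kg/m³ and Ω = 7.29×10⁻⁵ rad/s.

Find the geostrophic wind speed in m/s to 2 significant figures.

20 m/s

Coriolis parameter at 65°S:
f = 2Ω sin φ = 2 × 7.29×10⁻⁵ × sin 65° = 1.32×10⁻⁴ s⁻¹
In the Southern Hemisphere f is negative: f = −1.32×10⁻⁴ s⁻¹.
Component geostrophic relations (x east, y north):
u_g = −(1/(fρ)) ∂P/∂y,  v_g = (1/(fρ)) ∂P/∂x
u_g = −(−3.0×10⁻³)/(−1.32×10⁻⁴ × 1.17) = −19.4 m/s;  v_g = (−0.36×10⁻³)/(−1.32×10⁻⁴ × 1.17) = 2.33 m/s
|V_g| = √(u_g² + v_g²) = 19.5 m/s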